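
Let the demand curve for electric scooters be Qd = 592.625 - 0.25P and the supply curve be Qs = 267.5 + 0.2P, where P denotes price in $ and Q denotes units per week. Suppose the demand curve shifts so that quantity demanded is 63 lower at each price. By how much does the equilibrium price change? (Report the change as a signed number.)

The market clears where 592.625 - 0.25P = 267.5 + 0.2P. Rearranging, 0.45P = 325.125, hence P* = 722.5.
Substitute back: Q* = 592.625 - 0.25(722.5) = 412.
After the shift, demand is Qd = 529.625 - 0.25P.
The new intersection has 262.125 = 0.45P, i.e. P = 582.5, Q = 384.
ΔP = 582.5 - 722.5 = -140.

ΔP = -140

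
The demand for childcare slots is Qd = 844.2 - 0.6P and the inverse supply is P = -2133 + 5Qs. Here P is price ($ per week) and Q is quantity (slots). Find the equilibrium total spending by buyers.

In direct form, Qs = 426.6 + 0.2P.
Set Qd = Qs: 844.2 - 0.6P = 426.6 + 0.2P, so 417.6 = 0.8P and P* = 522.
Plugging P* into demand: Q* = 844.2 - 0.6(522) = 531.
Total spending by buyers = P* × Q* = 522 × 531 = 277182.

Total spending by buyers = 277182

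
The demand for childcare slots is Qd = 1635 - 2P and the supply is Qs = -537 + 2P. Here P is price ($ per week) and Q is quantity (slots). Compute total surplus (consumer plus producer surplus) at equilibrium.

Total surplus = 150700.5

Equating demand and supply, 1635 - 2P = -537 + 2P gives 4P = 2172, so P* = 543.
Substitute back: Q* = 1635 - 2(543) = 549.
Demand choke price = 817.5; supply choke price = 268.5. CS = ½(817.5 - 543)(549) = 75350.25; PS = ½(543 - 268.5)(549) = 75350.25. Total surplus = 150700.5.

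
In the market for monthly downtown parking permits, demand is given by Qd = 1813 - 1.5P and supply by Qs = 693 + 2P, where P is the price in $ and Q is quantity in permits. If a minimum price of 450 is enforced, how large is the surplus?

Surplus = 455

With P fixed at 450, quantity demanded is 1138 and quantity supplied is 1593.
Surplus = Qs - Qd = 1593 - 1138 = 455.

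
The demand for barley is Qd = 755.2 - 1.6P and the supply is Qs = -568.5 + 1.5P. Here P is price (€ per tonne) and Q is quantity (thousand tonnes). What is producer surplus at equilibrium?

Producer surplus = 1728

The market clears where 755.2 - 1.6P = -568.5 + 1.5P. Rearranging, 3.1P = 1323.7, hence P* = 427.
Then Q* = 755.2 - 1.6(427) = 72.
Supply choke price (Qs = 0): P = 379. Producer surplus = ½ × (427 - 379) × 72 = 1728.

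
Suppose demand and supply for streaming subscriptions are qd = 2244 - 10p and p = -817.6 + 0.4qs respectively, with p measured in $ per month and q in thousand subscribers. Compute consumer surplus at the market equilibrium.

Consumer surplus = 217152.8

In direct form, qs = 2044 + 2.5p.
The market clears where 2244 - 10p = 2044 + 2.5p. Rearranging, 12.5p = 200, hence p* = 16.
Substitute back: q* = 2244 - 10(16) = 2084.
Demand choke price (qd = 0): p = 2244/10 = 224.4. Consumer surplus = ½ × (224.4 - 16) × 2084 = 217152.8.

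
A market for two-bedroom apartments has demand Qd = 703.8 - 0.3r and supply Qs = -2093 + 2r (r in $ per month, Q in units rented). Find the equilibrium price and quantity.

r* = 1216, Q* = 339

Set Qd = Qs: 703.8 - 0.3r = -2093 + 2r, so 2796.8 = 2.3r and r* = 1216.
Plugging r* into demand: Q* = 703.8 - 0.3(1216) = 339.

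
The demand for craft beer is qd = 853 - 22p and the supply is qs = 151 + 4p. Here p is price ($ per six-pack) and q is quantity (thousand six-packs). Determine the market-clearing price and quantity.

Set qd = qs: 853 - 22p = 151 + 4p, so 702 = 26p and p* = 27.
Then q* = 853 - 22(27) = 259.

p* = 27, q* = 259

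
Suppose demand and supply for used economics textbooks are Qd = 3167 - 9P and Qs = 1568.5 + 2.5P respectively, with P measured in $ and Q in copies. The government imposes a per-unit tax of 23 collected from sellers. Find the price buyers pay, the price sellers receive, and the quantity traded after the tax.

The tax drives a wedge P_b - P_s = 23. Substituting P_s = P_b - 23 into supply: Qs = 1511 + 2.5P_b.
Set Qd = Qs: 3167 - 9P_b = 1511 + 2.5P_b, so 1656 = 11.5P_b and P_b = 144.
Then P_s = 144 - 23 = 121 and Q = 3167 - 9(144) = 1871.

P_b = 144, P_s = 121, Q = 1871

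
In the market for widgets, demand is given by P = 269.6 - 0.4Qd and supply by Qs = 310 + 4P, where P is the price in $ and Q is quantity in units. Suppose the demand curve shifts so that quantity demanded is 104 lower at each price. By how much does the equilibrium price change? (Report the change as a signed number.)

In direct form, Qd = 674 - 2.5P.
The market clears where 674 - 2.5P = 310 + 4P. Rearranging, 6.5P = 364, hence P* = 56.
Then Q* = 674 - 2.5(56) = 534.
After the shift, demand is Qd = 570 - 2.5P.
The new intersection has 260 = 6.5P, i.e. P = 40, Q = 470.
ΔP = 40 - 56 = -16.

ΔP = -16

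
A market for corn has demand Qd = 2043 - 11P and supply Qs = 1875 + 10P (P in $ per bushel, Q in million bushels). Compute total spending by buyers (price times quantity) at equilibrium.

Total spending by buyers = 15640

At equilibrium Qd = Qs, so 2043 - 11P = 1875 + 10P; collecting terms, 168 = 21P and P* = 8.
From the demand curve, Q* = 2043 - 11(8) = 1955.
Total spending by buyers = P* × Q* = 8 × 1955 = 15640.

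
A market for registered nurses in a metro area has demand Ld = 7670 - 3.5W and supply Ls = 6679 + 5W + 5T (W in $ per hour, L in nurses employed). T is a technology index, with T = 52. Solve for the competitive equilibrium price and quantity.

With T = 52, supply is Ls = 6939 + 5W.
At equilibrium Ld = Ls, so 7670 - 3.5W = 6939 + 5W; collecting terms, 731 = 8.5W and W* = 86.
Then L* = 7670 - 3.5(86) = 7369.

W* = 86, L* = 7369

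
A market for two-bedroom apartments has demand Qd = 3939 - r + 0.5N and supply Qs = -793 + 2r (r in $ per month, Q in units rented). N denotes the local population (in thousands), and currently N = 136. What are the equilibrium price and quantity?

With N = 136, demand is Qd = 4007 - r.
Set Qd = Qs: 4007 - r = -793 + 2r, so 4800 = 3r and r* = 1600.
From the demand curve, Q* = 4007 - 1600 = 2407.

r* = 1600, Q* = 2407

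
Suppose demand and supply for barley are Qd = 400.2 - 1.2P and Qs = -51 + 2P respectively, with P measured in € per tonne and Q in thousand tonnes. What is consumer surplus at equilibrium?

Consumer surplus = 22233.75

At equilibrium Qd = Qs, so 400.2 - 1.2P = -51 + 2P; collecting terms, 451.2 = 3.2P and P* = 141.
Plugging P* into demand: Q* = 400.2 - 1.2(141) = 231.
Demand choke price (Qd = 0): P = 400.2/1.2 = 333.5. Consumer surplus = ½ × (333.5 - 141) × 231 = 22233.75.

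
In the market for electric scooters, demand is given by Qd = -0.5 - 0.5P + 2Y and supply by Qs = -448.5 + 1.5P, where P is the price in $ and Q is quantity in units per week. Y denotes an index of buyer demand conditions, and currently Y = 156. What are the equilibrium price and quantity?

P* = 380, Q* = 121.5

With Y = 156, demand is Qd = 311.5 - 0.5P.
At equilibrium Qd = Qs, so 311.5 - 0.5P = -448.5 + 1.5P; collecting terms, 760 = 2P and P* = 380.
Then Q* = 311.5 - 0.5(380) = 121.5.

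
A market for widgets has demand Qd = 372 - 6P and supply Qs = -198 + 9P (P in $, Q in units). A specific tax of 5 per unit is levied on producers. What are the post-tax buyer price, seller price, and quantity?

The tax drives a wedge P_b - P_s = 5. Substituting P_s = P_b - 5 into supply: Qs = -243 + 9P_b.
Equate demand and the shifted supply: 372 - 6P_b = -243 + 9P_b, giving 15P_b = 615, so P_b = 41.
Then P_s = 41 - 5 = 36 and Q = 372 - 6(41) = 126.

P_b = 41, P_s = 36, Q = 126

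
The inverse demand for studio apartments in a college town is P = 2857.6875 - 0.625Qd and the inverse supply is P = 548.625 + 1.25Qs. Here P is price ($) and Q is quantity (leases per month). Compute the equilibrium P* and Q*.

Solving each curve for Q: Qd = 4572.3 - 1.6P and Qs = -438.9 + 0.8P.
The market clears where 4572.3 - 1.6P = -438.9 + 0.8P. Rearranging, 2.4P = 5011.2, hence P* = 2088.
Substitute back: Q* = 4572.3 - 1.6(2088) = 1231.5.

P* = 2088, Q* = 1231.5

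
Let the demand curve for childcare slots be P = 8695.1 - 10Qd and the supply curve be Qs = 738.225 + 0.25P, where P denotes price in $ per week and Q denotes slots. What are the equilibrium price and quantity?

In direct form, Qd = 869.51 - 0.1P.
The market clears where 869.51 - 0.1P = 738.225 + 0.25P. Rearranging, 0.35P = 131.285, hence P* = 375.1.
Plugging P* into demand: Q* = 869.51 - 0.1(375.1) = 832.

P* = 375.1, Q* = 832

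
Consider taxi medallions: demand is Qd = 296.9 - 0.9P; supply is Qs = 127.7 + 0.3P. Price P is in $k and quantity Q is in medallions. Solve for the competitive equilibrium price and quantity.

P* = 141, Q* = 170

At equilibrium Qd = Qs, so 296.9 - 0.9P = 127.7 + 0.3P; collecting terms, 169.2 = 1.2P and P* = 141.
Plugging P* into demand: Q* = 296.9 - 0.9(141) = 170.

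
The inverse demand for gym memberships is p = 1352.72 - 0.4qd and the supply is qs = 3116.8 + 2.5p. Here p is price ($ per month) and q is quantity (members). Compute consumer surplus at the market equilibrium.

Inverting to quantity form: qd = 3381.8 - 2.5p.
Equating demand and supply, 3381.8 - 2.5p = 3116.8 + 2.5p gives 5p = 265, so p* = 53.
Then q* = 3381.8 - 2.5(53) = 3249.3.
Demand choke price (qd = 0): p = 3381.8/2.5 = 1352.72. Consumer surplus = ½ × (1352.72 - 53) × 3249.3 = 2111590.098.

Consumer surplus = 2111590.098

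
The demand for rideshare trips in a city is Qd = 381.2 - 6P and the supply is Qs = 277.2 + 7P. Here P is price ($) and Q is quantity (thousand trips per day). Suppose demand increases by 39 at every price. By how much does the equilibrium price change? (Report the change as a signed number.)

The market clears where 381.2 - 6P = 277.2 + 7P. Rearranging, 13P = 104, hence P* = 8.
Plugging P* into demand: Q* = 381.2 - 6(8) = 333.2.
After the shift, demand is Qd = 420.2 - 6P.
The new intersection has 143 = 13P, i.e. P = 11, Q = 354.2.
ΔP = 11 - 8 = 3.

ΔP = 3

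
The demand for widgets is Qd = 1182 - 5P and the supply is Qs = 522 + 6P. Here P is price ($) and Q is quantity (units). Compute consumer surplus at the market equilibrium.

The market clears where 1182 - 5P = 522 + 6P. Rearranging, 11P = 660, hence P* = 60.
Then Q* = 1182 - 5(60) = 882.
Demand choke price (Qd = 0): P = 1182/5 = 236.4. Consumer surplus = ½ × (236.4 - 60) × 882 = 77792.4.

Consumer surplus = 77792.4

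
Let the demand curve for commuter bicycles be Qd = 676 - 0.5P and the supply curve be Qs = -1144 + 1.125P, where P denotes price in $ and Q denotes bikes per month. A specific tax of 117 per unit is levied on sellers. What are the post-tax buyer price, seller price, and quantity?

The tax drives a wedge P_b - P_s = 117. Substituting P_s = P_b - 117 into supply: Qs = -1275.625 + 1.125P_b.
Market clearing requires 676 - 0.5P_b = -1275.625 + 1.125P_b; hence 1951.625 = 1.625P_b and P_b = 1201.
Then P_s = 1201 - 117 = 1084 and Q = 676 - 0.5(1201) = 75.5.

P_b = 1201, P_s = 1084, Q = 75.5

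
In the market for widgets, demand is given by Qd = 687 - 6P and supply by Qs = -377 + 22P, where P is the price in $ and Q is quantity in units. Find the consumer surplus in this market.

At equilibrium Qd = Qs, so 687 - 6P = -377 + 22P; collecting terms, 1064 = 28P and P* = 38.
Substitute back: Q* = 687 - 6(38) = 459.
Demand choke price (Qd = 0): P = 687/6 = 114.5. Consumer surplus = ½ × (114.5 - 38) × 459 = 17556.75.

Consumer surplus = 17556.75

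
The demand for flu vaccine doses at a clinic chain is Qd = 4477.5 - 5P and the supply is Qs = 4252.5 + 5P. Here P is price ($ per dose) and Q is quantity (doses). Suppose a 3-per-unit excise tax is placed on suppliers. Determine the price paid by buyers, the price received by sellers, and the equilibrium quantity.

P_b = 24, P_s = 21, Q = 4357.5

The tax drives a wedge P_b - P_s = 3. Substituting P_s = P_b - 3 into supply: Qs = 4237.5 + 5P_b.
Market clearing requires 4477.5 - 5P_b = 4237.5 + 5P_b; hence 240 = 10P_b and P_b = 24.
So P_s = 21 and the quantity traded is Q = 4477.5 - 5(24) = 4357.5.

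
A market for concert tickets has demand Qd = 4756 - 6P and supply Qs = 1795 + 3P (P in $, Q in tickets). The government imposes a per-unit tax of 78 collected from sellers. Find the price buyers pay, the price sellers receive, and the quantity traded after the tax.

The tax drives a wedge P_b - P_s = 78. Substituting P_s = P_b - 78 into supply: Qs = 1561 + 3P_b.
Equate demand and the shifted supply: 4756 - 6P_b = 1561 + 3P_b, giving 9P_b = 3195, so P_b = 355.
So P_s = 277 and the quantity traded is Q = 4756 - 6(355) = 2626.

P_b = 355, P_s = 277, Q = 2626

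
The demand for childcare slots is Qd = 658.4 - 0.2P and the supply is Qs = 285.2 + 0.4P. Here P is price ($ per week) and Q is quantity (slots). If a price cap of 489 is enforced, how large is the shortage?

Shortage = 79.8

With P fixed at 489, quantity demanded is 560.6 and quantity supplied is 480.8.
Shortage = Qd - Qs = 560.6 - 480.8 = 79.8.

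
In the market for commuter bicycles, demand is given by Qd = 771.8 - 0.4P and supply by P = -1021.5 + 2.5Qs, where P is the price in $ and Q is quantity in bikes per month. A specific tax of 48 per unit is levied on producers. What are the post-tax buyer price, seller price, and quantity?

Solving each curve for Q: Qs = 408.6 + 0.4P.
Producers keep P_s = P_b - 48 per unit, so supply in terms of the buyer price is Qs = 389.4 + 0.4P_b.
Set Qd = Qs: 771.8 - 0.4P_b = 389.4 + 0.4P_b, so 382.4 = 0.8P_b and P_b = 478.
So P_s = 430 and the quantity traded is Q = 771.8 - 0.4(478) = 580.6.

P_b = 478, P_s = 430, Q = 580.6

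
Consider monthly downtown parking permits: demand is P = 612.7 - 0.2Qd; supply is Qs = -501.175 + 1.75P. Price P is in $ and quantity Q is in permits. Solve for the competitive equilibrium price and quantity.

Solving each curve for Q: Qd = 3063.5 - 5P.
Set Qd = Qs: 3063.5 - 5P = -501.175 + 1.75P, so 3564.675 = 6.75P and P* = 528.1.
From the demand curve, Q* = 3063.5 - 5(528.1) = 423.

P* = 528.1, Q* = 423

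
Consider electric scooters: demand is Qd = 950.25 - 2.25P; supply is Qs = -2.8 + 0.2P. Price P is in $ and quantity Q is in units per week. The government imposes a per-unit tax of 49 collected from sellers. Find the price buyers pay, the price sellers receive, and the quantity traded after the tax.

With a tax of 49 on sellers, they supply based on the net price P_s = P_b - 49, so Qs = -12.6 + 0.2P_b.
Set Qd = Qs: 950.25 - 2.25P_b = -12.6 + 0.2P_b, so 962.85 = 2.45P_b and P_b = 393.
Then P_s = 393 - 49 = 344 and Q = 950.25 - 2.25(393) = 66.

P_b = 393, P_s = 344, Q = 66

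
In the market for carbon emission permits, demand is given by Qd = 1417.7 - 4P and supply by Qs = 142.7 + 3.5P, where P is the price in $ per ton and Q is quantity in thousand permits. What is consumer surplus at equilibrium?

At equilibrium Qd = Qs, so 1417.7 - 4P = 142.7 + 3.5P; collecting terms, 1275 = 7.5P and P* = 170.
Substitute back: Q* = 1417.7 - 4(170) = 737.7.
Demand choke price (Qd = 0): P = 1417.7/4 = 354.425. Consumer surplus = ½ × (354.425 - 170) × 737.7 = 68025.16125.

Consumer surplus = 68025.16125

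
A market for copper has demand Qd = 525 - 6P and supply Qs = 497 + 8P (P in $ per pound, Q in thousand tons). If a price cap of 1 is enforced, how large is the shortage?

Shortage = 14

Evaluating both curves at the ceiling price 1 gives Qd = 519, Qs = 505.
Shortage = Qd - Qs = 519 - 505 = 14.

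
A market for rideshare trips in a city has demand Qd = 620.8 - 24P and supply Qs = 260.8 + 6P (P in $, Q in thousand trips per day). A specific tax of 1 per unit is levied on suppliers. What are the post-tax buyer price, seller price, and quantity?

P_b = 12.2, P_s = 11.2, Q = 328

Suppliers keep P_s = P_b - 1 per unit, so supply in terms of the buyer price is Qs = 254.8 + 6P_b.
Set Qd = Qs: 620.8 - 24P_b = 254.8 + 6P_b, so 366 = 30P_b and P_b = 12.2.
So P_s = 11.2 and the quantity traded is Q = 620.8 - 24(12.2) = 328.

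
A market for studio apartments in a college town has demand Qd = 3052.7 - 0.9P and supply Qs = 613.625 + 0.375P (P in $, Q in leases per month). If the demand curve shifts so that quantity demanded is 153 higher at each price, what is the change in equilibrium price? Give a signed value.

ΔP = 120

At equilibrium Qd = Qs, so 3052.7 - 0.9P = 613.625 + 0.375P; collecting terms, 2439.075 = 1.275P and P* = 1913.
Substitute back: Q* = 3052.7 - 0.9(1913) = 1331.
After the shift, demand is Qd = 3205.7 - 0.9P.
New equilibrium: 2592.075 = 1.275P, so P = 2033 and Q = 1376.
ΔP = 2033 - 1913 = 120.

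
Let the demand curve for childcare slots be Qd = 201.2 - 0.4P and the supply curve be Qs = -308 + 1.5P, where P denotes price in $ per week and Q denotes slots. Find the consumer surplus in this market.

At equilibrium Qd = Qs, so 201.2 - 0.4P = -308 + 1.5P; collecting terms, 509.2 = 1.9P and P* = 268.
From the demand curve, Q* = 201.2 - 0.4(268) = 94.
Demand choke price (Qd = 0): P = 201.2/0.4 = 503. Consumer surplus = ½ × (503 - 268) × 94 = 11045.

Consumer surplus = 11045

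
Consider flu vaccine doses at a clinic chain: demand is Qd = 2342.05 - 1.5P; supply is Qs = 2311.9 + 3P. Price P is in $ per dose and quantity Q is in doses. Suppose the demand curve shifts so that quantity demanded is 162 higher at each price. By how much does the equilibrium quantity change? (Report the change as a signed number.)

Set Qd = Qs: 2342.05 - 1.5P = 2311.9 + 3P, so 30.15 = 4.5P and P* = 6.7.
Substitute back: Q* = 2342.05 - 1.5(6.7) = 2332.
After the shift, demand is Qd = 2504.05 - 1.5P.
Re-solving, 4.5P = 192.15 gives P = 42.7 and Q = 2440.
ΔQ = 2440 - 2332 = 108.

ΔQ = 108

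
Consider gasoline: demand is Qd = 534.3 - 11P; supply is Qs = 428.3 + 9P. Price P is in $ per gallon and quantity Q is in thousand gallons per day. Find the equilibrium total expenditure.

Equating demand and supply, 534.3 - 11P = 428.3 + 9P gives 20P = 106, so P* = 5.3.
Substitute back: Q* = 534.3 - 11(5.3) = 476.
Total expenditure = P* × Q* = 5.3 × 476 = 2522.8.

Total expenditure = 2522.8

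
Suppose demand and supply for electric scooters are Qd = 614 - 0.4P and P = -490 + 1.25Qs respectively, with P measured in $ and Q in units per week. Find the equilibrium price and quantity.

P* = 185, Q* = 540

Inverting to quantity form: Qs = 392 + 0.8P.
Set Qd = Qs: 614 - 0.4P = 392 + 0.8P, so 222 = 1.2P and P* = 185.
Substitute back: Q* = 614 - 0.4(185) = 540.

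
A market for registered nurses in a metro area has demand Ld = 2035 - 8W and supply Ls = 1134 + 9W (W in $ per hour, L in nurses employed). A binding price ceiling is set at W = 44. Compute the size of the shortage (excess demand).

Shortage = 153

At W = 44: Ld = 1683 and Ls = 1530.
Shortage = Ld - Ls = 1683 - 1530 = 153.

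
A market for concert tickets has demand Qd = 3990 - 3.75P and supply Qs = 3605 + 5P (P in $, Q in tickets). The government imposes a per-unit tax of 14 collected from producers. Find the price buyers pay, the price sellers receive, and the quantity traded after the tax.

With a tax of 14 on producers, they supply based on the net price P_s = P_b - 14, so Qs = 3535 + 5P_b.
Equate demand and the shifted supply: 3990 - 3.75P_b = 3535 + 5P_b, giving 8.75P_b = 455, so P_b = 52.
Then P_s = 52 - 14 = 38 and Q = 3990 - 3.75(52) = 3795.

P_b = 52, P_s = 38, Q = 3795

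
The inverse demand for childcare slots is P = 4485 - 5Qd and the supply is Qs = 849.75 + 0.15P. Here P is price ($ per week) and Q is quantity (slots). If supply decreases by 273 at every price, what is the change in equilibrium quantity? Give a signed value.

ΔQ = -156

Inverting to quantity form: Qd = 897 - 0.2P.
Set Qd = Qs: 897 - 0.2P = 849.75 + 0.15P, so 47.25 = 0.35P and P* = 135.
Then Q* = 897 - 0.2(135) = 870.
After the shift, supply is Qs = 576.75 + 0.15P.
Re-solving, 0.35P = 320.25 gives P = 915 and Q = 714.
ΔQ = 714 - 870 = -156.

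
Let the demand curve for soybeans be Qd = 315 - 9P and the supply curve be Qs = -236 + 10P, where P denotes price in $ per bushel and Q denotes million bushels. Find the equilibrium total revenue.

Total revenue = 1566

The market clears where 315 - 9P = -236 + 10P. Rearranging, 19P = 551, hence P* = 29.
Then Q* = 315 - 9(29) = 54.
Total revenue = P* × Q* = 29 × 54 = 1566.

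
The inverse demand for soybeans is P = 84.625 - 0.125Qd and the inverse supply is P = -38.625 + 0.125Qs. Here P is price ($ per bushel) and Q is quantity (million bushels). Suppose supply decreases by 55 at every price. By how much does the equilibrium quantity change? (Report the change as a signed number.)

ΔQ = -27.5

Inverting to quantity form: Qd = 677 - 8P and Qs = 309 + 8P.
At equilibrium Qd = Qs, so 677 - 8P = 309 + 8P; collecting terms, 368 = 16P and P* = 23.
Substitute back: Q* = 677 - 8(23) = 493.
After the shift, supply is Qs = 254 + 8P.
The new intersection has 423 = 16P, i.e. P = 26.4375, Q = 465.5.
ΔQ = 465.5 - 493 = -27.5.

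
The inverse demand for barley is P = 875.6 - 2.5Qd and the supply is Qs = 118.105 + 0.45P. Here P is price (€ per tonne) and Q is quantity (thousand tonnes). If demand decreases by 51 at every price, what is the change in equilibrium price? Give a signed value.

Rewriting in direct form: Qd = 350.24 - 0.4P.
Set Qd = Qs: 350.24 - 0.4P = 118.105 + 0.45P, so 232.135 = 0.85P and P* = 273.1.
Plugging P* into demand: Q* = 350.24 - 0.4(273.1) = 241.
After the shift, demand is Qd = 299.24 - 0.4P.
New equilibrium: 181.135 = 0.85P, so P = 213.1 and Q = 214.
ΔP = 213.1 - 273.1 = -60.

ΔP = -60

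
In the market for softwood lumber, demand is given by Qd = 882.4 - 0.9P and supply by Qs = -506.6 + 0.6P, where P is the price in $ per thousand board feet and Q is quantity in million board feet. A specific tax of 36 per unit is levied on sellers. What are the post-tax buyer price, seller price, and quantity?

P_b = 940.4, P_s = 904.4, Q = 36.04

The tax drives a wedge P_b - P_s = 36. Substituting P_s = P_b - 36 into supply: Qs = -528.2 + 0.6P_b.
Market clearing requires 882.4 - 0.9P_b = -528.2 + 0.6P_b; hence 1410.6 = 1.5P_b and P_b = 940.4.
Then P_s = 940.4 - 36 = 904.4 and Q = 882.4 - 0.9(940.4) = 36.04.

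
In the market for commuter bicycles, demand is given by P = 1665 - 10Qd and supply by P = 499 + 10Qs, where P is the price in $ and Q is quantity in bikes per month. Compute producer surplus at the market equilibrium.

Rewriting in direct form: Qd = 166.5 - 0.1P and Qs = -49.9 + 0.1P.
Set Qd = Qs: 166.5 - 0.1P = -49.9 + 0.1P, so 216.4 = 0.2P and P* = 1082.
From the demand curve, Q* = 166.5 - 0.1(1082) = 58.3.
Supply choke price (Qs = 0): P = 499. Producer surplus = ½ × (1082 - 499) × 58.3 = 16994.45.

Producer surplus = 16994.45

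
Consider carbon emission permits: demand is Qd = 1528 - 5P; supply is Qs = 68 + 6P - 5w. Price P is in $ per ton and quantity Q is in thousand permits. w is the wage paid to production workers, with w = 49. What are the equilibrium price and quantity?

With w = 49, supply is Qs = -177 + 6P.
Set Qd = Qs: 1528 - 5P = -177 + 6P, so 1705 = 11P and P* = 155.
Then Q* = 1528 - 5(155) = 753.

P* = 155, Q* = 753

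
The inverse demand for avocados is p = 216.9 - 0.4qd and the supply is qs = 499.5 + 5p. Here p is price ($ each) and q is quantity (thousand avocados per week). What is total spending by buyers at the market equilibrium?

Total spending by buyers = 3009.6

Solving each curve for q: qd = 542.25 - 2.5p.
The market clears where 542.25 - 2.5p = 499.5 + 5p. Rearranging, 7.5p = 42.75, hence p* = 5.7.
Plugging p* into demand: q* = 542.25 - 2.5(5.7) = 528.
Total spending by buyers = p* × q* = 5.7 × 528 = 3009.6.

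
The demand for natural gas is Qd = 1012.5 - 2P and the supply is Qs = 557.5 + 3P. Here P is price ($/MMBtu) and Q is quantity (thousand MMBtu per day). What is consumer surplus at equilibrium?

At equilibrium Qd = Qs, so 1012.5 - 2P = 557.5 + 3P; collecting terms, 455 = 5P and P* = 91.
Then Q* = 1012.5 - 2(91) = 830.5.
Demand choke price (Qd = 0): P = 1012.5/2 = 506.25. Consumer surplus = ½ × (506.25 - 91) × 830.5 = 172432.5625.

Consumer surplus = 172432.5625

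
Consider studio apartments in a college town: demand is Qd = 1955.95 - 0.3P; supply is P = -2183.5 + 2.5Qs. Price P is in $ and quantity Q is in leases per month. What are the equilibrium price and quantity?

P* = 1546.5, Q* = 1492

Inverting to quantity form: Qs = 873.4 + 0.4P.
At equilibrium Qd = Qs, so 1955.95 - 0.3P = 873.4 + 0.4P; collecting terms, 1082.55 = 0.7P and P* = 1546.5.
Substitute back: Q* = 1955.95 - 0.3(1546.5) = 1492.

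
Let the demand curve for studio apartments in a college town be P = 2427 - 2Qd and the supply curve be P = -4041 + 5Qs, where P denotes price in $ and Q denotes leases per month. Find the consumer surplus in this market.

Consumer surplus = 853776

Inverting to quantity form: Qd = 1213.5 - 0.5P and Qs = 808.2 + 0.2P.
Equating demand and supply, 1213.5 - 0.5P = 808.2 + 0.2P gives 0.7P = 405.3, so P* = 579.
Substitute back: Q* = 1213.5 - 0.5(579) = 924.
Demand choke price (Qd = 0): P = 1213.5/0.5 = 2427. Consumer surplus = ½ × (2427 - 579) × 924 = 853776.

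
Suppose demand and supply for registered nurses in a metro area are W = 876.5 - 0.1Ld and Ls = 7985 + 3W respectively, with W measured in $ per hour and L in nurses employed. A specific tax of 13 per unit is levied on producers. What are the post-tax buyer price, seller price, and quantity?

W_b = 63, W_s = 50, L = 8135

Rewriting in direct form: Ld = 8765 - 10W.
With a tax of 13 on producers, they supply based on the net price W_s = W_b - 13, so Ls = 7946 + 3W_b.
Market clearing requires 8765 - 10W_b = 7946 + 3W_b; hence 819 = 13W_b and W_b = 63.
So W_s = 50 and the quantity traded is L = 8765 - 10(63) = 8135.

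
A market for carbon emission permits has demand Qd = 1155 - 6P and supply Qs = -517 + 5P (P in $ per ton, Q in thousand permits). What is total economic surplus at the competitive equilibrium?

Total surplus = 10825.65

Equating demand and supply, 1155 - 6P = -517 + 5P gives 11P = 1672, so P* = 152.
Substitute back: Q* = 1155 - 6(152) = 243.
Demand choke price = 192.5; supply choke price = 103.4. CS = ½(192.5 - 152)(243) = 4920.75; PS = ½(152 - 103.4)(243) = 5904.9. Total surplus = 10825.65.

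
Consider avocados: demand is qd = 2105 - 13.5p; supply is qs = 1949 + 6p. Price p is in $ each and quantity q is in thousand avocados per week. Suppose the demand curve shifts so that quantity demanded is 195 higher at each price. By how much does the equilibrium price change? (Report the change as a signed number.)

The market clears where 2105 - 13.5p = 1949 + 6p. Rearranging, 19.5p = 156, hence p* = 8.
Then q* = 2105 - 13.5(8) = 1997.
After the shift, demand is qd = 2300 - 13.5p.
New equilibrium: 351 = 19.5p, so p = 18 and q = 2057.
Δp = 18 - 8 = 10.

Δp = 10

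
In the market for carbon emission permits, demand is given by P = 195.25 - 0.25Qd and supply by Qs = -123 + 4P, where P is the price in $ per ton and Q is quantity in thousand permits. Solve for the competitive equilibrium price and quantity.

In direct form, Qd = 781 - 4P.
The market clears where 781 - 4P = -123 + 4P. Rearranging, 8P = 904, hence P* = 113.
Substitute back: Q* = 781 - 4(113) = 329.

P* = 113, Q* = 329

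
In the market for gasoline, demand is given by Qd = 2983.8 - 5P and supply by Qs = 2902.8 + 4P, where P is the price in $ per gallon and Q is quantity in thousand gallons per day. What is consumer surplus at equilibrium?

Consumer surplus = 863654.544

Set Qd = Qs: 2983.8 - 5P = 2902.8 + 4P, so 81 = 9P and P* = 9.
Plugging P* into demand: Q* = 2983.8 - 5(9) = 2938.8.
Demand choke price (Qd = 0): P = 2983.8/5 = 596.76. Consumer surplus = ½ × (596.76 - 9) × 2938.8 = 863654.544.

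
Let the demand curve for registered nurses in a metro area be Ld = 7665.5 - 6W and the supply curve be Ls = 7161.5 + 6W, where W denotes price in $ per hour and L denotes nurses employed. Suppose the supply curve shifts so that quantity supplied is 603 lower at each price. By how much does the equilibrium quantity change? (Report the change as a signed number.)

ΔL = -301.5

The market clears where 7665.5 - 6W = 7161.5 + 6W. Rearranging, 12W = 504, hence W* = 42.
Substitute back: L* = 7665.5 - 6(42) = 7413.5.
After the shift, supply is Ls = 6558.5 + 6W.
The new intersection has 1107 = 12W, i.e. W = 92.25, L = 7112.
ΔL = 7112 - 7413.5 = -301.5.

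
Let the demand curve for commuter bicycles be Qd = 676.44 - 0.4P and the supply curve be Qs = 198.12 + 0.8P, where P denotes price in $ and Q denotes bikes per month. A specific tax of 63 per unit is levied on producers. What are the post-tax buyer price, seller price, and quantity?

With a tax of 63 on producers, they supply based on the net price P_s = P_b - 63, so Qs = 147.72 + 0.8P_b.
Market clearing requires 676.44 - 0.4P_b = 147.72 + 0.8P_b; hence 528.72 = 1.2P_b and P_b = 440.6.
Then P_s = 440.6 - 63 = 377.6 and Q = 676.44 - 0.4(440.6) = 500.2.

P_b = 440.6, P_s = 377.6, Q = 500.2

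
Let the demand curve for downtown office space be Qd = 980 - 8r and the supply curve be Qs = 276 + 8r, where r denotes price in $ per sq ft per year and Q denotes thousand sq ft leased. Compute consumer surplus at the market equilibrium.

Consumer surplus = 24649

Equating demand and supply, 980 - 8r = 276 + 8r gives 16r = 704, so r* = 44.
Plugging r* into demand: Q* = 980 - 8(44) = 628.
Demand choke price (Qd = 0): r = 980/8 = 122.5. Consumer surplus = ½ × (122.5 - 44) × 628 = 24649.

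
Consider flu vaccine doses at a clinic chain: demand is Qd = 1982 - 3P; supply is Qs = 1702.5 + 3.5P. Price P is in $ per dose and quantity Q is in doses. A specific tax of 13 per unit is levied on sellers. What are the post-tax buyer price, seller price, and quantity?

The tax drives a wedge P_b - P_s = 13. Substituting P_s = P_b - 13 into supply: Qs = 1657 + 3.5P_b.
Set Qd = Qs: 1982 - 3P_b = 1657 + 3.5P_b, so 325 = 6.5P_b and P_b = 50.
Then P_s = 50 - 13 = 37 and Q = 1982 - 3(50) = 1832.

P_b = 50, P_s = 37, Q = 1832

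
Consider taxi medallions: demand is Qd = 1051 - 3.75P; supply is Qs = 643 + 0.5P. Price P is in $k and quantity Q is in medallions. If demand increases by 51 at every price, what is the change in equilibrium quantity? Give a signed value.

ΔQ = 6

Equating demand and supply, 1051 - 3.75P = 643 + 0.5P gives 4.25P = 408, so P* = 96.
From the demand curve, Q* = 1051 - 3.75(96) = 691.
After the shift, demand is Qd = 1102 - 3.75P.
Re-solving, 4.25P = 459 gives P = 108 and Q = 697.
ΔQ = 697 - 691 = 6.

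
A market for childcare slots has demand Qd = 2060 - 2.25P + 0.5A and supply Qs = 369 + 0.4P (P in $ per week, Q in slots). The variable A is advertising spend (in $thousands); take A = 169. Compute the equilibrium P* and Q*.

With A = 169, demand is Qd = 2144.5 - 2.25P.
The market clears where 2144.5 - 2.25P = 369 + 0.4P. Rearranging, 2.65P = 1775.5, hence P* = 670.
Then Q* = 2144.5 - 2.25(670) = 637.

P* = 670, Q* = 637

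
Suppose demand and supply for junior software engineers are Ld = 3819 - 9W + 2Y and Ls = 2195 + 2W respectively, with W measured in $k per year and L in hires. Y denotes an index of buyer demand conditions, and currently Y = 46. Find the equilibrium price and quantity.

W* = 156, L* = 2507

With Y = 46, demand is Ld = 3911 - 9W.
Set Ld = Ls: 3911 - 9W = 2195 + 2W, so 1716 = 11W and W* = 156.
Then L* = 3911 - 9(156) = 2507.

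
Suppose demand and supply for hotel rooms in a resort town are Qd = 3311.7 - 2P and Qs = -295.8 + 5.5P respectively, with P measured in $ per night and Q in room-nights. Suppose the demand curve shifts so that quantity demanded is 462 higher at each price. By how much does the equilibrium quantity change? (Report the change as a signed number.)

The market clears where 3311.7 - 2P = -295.8 + 5.5P. Rearranging, 7.5P = 3607.5, hence P* = 481.
Plugging P* into demand: Q* = 3311.7 - 2(481) = 2349.7.
After the shift, demand is Qd = 3773.7 - 2P.
The new intersection has 4069.5 = 7.5P, i.e. P = 542.6, Q = 2688.5.
ΔQ = 2688.5 - 2349.7 = 338.8.

ΔQ = 338.8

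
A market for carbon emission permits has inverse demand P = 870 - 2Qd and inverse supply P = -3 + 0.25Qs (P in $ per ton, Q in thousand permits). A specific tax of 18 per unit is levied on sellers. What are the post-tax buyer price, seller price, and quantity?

P_b = 110, P_s = 92, Q = 380

Solving each curve for Q: Qd = 435 - 0.5P and Qs = 12 + 4P.
The tax drives a wedge P_b - P_s = 18. Substituting P_s = P_b - 18 into supply: Qs = -60 + 4P_b.
Equate demand and the shifted supply: 435 - 0.5P_b = -60 + 4P_b, giving 4.5P_b = 495, so P_b = 110.
Then P_s = 110 - 18 = 92 and Q = 435 - 0.5(110) = 380.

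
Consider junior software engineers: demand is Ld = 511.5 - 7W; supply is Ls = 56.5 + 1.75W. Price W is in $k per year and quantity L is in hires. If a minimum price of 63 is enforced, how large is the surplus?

At W = 63: Ld = 70.5 and Ls = 166.75.
Surplus = Ls - Ld = 166.75 - 70.5 = 96.25.

Surplus = 96.25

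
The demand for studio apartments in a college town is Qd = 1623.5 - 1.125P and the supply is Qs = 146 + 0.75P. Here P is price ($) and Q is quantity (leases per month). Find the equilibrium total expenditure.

Total expenditure = 580756

Set Qd = Qs: 1623.5 - 1.125P = 146 + 0.75P, so 1477.5 = 1.875P and P* = 788.
Substitute back: Q* = 1623.5 - 1.125(788) = 737.
Total expenditure = P* × Q* = 788 × 737 = 580756.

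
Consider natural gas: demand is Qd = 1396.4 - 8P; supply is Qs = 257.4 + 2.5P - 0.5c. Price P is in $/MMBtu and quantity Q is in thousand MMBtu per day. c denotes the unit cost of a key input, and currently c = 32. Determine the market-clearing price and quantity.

With c = 32, supply is Qs = 241.4 + 2.5P.
The market clears where 1396.4 - 8P = 241.4 + 2.5P. Rearranging, 10.5P = 1155, hence P* = 110.
Substitute back: Q* = 1396.4 - 8(110) = 516.4.

P* = 110, Q* = 516.4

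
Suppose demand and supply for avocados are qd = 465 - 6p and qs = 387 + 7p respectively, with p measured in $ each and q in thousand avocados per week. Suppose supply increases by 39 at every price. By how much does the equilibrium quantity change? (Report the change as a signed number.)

Δq = 18

Set qd = qs: 465 - 6p = 387 + 7p, so 78 = 13p and p* = 6.
From the demand curve, q* = 465 - 6(6) = 429.
After the shift, supply is qs = 426 + 7p.
New equilibrium: 39 = 13p, so p = 3 and q = 447.
Δq = 447 - 429 = 18.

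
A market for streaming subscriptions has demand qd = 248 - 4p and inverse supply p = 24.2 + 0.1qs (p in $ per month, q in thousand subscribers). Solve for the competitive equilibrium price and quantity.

In direct form, qs = -242 + 10p.
Equating demand and supply, 248 - 4p = -242 + 10p gives 14p = 490, so p* = 35.
Plugging p* into demand: q* = 248 - 4(35) = 108.

p* = 35, q* = 108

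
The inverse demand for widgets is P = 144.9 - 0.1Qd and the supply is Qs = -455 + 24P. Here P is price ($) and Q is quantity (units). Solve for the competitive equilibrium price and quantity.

Solving each curve for Q: Qd = 1449 - 10P.
At equilibrium Qd = Qs, so 1449 - 10P = -455 + 24P; collecting terms, 1904 = 34P and P* = 56.
From the demand curve, Q* = 1449 - 10(56) = 889.

P* = 56, Q* = 889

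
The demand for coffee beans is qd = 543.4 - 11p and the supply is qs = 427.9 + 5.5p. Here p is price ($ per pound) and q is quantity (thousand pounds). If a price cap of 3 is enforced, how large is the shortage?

Shortage = 66

At p = 3: qd = 510.4 and qs = 444.4.
Shortage = qd - qs = 510.4 - 444.4 = 66.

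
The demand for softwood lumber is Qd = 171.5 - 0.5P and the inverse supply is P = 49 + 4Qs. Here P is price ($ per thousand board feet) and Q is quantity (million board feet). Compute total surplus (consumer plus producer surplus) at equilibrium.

Rewriting in direct form: Qs = -12.25 + 0.25P.
Equating demand and supply, 171.5 - 0.5P = -12.25 + 0.25P gives 0.75P = 183.75, so P* = 245.
Substitute back: Q* = 171.5 - 0.5(245) = 49.
Demand choke price = 343; supply choke price = 49. CS = ½(343 - 245)(49) = 2401; PS = ½(245 - 49)(49) = 4802. Total surplus = 7203.

Total surplus = 7203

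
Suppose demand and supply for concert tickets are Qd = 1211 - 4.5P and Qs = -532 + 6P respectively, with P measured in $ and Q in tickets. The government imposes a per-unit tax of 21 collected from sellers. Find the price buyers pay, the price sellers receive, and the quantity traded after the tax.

P_b = 178, P_s = 157, Q = 410

Sellers keep P_s = P_b - 21 per unit, so supply in terms of the buyer price is Qs = -658 + 6P_b.
Set Qd = Qs: 1211 - 4.5P_b = -658 + 6P_b, so 1869 = 10.5P_b and P_b = 178.
So P_s = 157 and the quantity traded is Q = 1211 - 4.5(178) = 410.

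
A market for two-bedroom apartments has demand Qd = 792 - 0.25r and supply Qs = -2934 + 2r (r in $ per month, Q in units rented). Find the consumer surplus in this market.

Consumer surplus = 285768

Set Qd = Qs: 792 - 0.25r = -2934 + 2r, so 3726 = 2.25r and r* = 1656.
Plugging r* into demand: Q* = 792 - 0.25(1656) = 378.
Demand choke price (Qd = 0): r = 792/0.25 = 3168. Consumer surplus = ½ × (3168 - 1656) × 378 = 285768.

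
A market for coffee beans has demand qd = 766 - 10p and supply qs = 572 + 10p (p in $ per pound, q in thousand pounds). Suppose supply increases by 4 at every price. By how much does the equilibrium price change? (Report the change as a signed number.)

Δp = -0.2

Set qd = qs: 766 - 10p = 572 + 10p, so 194 = 20p and p* = 9.7.
From the demand curve, q* = 766 - 10(9.7) = 669.
After the shift, supply is qs = 576 + 10p.
The new intersection has 190 = 20p, i.e. p = 9.5, q = 671.
Δp = 9.5 - 9.7 = -0.2.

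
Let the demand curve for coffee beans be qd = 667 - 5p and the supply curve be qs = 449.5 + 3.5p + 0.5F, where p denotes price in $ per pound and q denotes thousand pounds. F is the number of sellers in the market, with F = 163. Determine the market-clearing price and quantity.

p* = 16, q* = 587

With F = 163, supply is qs = 531 + 3.5p.
Set qd = qs: 667 - 5p = 531 + 3.5p, so 136 = 8.5p and p* = 16.
Then q* = 667 - 5(16) = 587.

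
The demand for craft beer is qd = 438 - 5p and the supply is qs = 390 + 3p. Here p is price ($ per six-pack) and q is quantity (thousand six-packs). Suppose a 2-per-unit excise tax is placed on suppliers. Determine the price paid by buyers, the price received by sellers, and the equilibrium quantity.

p_b = 6.75, p_s = 4.75, q = 404.25

With a tax of 2 on suppliers, they supply based on the net price p_s = p_b - 2, so qs = 384 + 3p_b.
Equate demand and the shifted supply: 438 - 5p_b = 384 + 3p_b, giving 8p_b = 54, so p_b = 6.75.
Then p_s = 6.75 - 2 = 4.75 and q = 438 - 5(6.75) = 404.25.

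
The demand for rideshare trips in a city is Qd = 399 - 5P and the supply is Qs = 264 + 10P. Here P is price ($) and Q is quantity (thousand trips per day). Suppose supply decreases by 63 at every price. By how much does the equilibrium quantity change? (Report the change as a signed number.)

Equating demand and supply, 399 - 5P = 264 + 10P gives 15P = 135, so P* = 9.
Then Q* = 399 - 5(9) = 354.
After the shift, supply is Qs = 201 + 10P.
New equilibrium: 198 = 15P, so P = 13.2 and Q = 333.
ΔQ = 333 - 354 = -21.

ΔQ = -21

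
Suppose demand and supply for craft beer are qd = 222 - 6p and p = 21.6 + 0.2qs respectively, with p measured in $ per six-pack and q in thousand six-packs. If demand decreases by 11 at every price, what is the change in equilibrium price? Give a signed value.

Solving each curve for q: qs = -108 + 5p.
Equating demand and supply, 222 - 6p = -108 + 5p gives 11p = 330, so p* = 30.
From the demand curve, q* = 222 - 6(30) = 42.
After the shift, demand is qd = 211 - 6p.
The new intersection has 319 = 11p, i.e. p = 29, q = 37.
Δp = 29 - 30 = -1.

Δp = -1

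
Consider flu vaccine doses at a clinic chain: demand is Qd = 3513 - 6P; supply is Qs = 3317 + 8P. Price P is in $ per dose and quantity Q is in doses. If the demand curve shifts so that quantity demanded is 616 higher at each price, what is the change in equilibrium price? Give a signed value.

At equilibrium Qd = Qs, so 3513 - 6P = 3317 + 8P; collecting terms, 196 = 14P and P* = 14.
From the demand curve, Q* = 3513 - 6(14) = 3429.
After the shift, demand is Qd = 4129 - 6P.
New equilibrium: 812 = 14P, so P = 58 and Q = 3781.
ΔP = 58 - 14 = 44.

ΔP = 44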